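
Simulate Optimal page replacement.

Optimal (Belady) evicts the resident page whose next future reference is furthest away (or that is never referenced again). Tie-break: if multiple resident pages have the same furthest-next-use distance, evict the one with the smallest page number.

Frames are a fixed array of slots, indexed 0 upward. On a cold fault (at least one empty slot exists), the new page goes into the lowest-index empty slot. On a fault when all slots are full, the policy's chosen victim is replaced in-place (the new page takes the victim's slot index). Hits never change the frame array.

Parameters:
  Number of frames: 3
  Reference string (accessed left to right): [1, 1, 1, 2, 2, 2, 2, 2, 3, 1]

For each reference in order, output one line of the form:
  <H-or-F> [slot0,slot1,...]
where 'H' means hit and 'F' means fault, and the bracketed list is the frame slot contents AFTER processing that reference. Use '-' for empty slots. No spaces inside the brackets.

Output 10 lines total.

F [1,-,-]
H [1,-,-]
H [1,-,-]
F [1,2,-]
H [1,2,-]
H [1,2,-]
H [1,2,-]
H [1,2,-]
F [1,2,3]
H [1,2,3]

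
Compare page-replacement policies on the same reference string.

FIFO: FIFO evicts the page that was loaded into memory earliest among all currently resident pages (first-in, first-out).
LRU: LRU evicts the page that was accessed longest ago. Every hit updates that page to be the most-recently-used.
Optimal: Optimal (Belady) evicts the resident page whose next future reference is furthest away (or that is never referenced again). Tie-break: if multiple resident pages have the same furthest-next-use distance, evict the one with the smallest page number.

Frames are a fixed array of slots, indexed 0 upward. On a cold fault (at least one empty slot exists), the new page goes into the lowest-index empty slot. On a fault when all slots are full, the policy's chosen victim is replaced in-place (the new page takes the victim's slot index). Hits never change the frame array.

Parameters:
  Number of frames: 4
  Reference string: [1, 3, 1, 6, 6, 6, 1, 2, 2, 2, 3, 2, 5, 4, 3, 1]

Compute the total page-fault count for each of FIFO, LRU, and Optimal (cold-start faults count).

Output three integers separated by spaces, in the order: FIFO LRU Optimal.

--- FIFO ---
  step 0: ref 1 -> FAULT, frames=[1,-,-,-] (faults so far: 1)
  step 1: ref 3 -> FAULT, frames=[1,3,-,-] (faults so far: 2)
  step 2: ref 1 -> HIT, frames=[1,3,-,-] (faults so far: 2)
  step 3: ref 6 -> FAULT, frames=[1,3,6,-] (faults so far: 3)
  step 4: ref 6 -> HIT, frames=[1,3,6,-] (faults so far: 3)
  step 5: ref 6 -> HIT, frames=[1,3,6,-] (faults so far: 3)
  step 6: ref 1 -> HIT, frames=[1,3,6,-] (faults so far: 3)
  step 7: ref 2 -> FAULT, frames=[1,3,6,2] (faults so far: 4)
  step 8: ref 2 -> HIT, frames=[1,3,6,2] (faults so far: 4)
  step 9: ref 2 -> HIT, frames=[1,3,6,2] (faults so far: 4)
  step 10: ref 3 -> HIT, frames=[1,3,6,2] (faults so far: 4)
  step 11: ref 2 -> HIT, frames=[1,3,6,2] (faults so far: 4)
  step 12: ref 5 -> FAULT, evict 1, frames=[5,3,6,2] (faults so far: 5)
  step 13: ref 4 -> FAULT, evict 3, frames=[5,4,6,2] (faults so far: 6)
  step 14: ref 3 -> FAULT, evict 6, frames=[5,4,3,2] (faults so far: 7)
  step 15: ref 1 -> FAULT, evict 2, frames=[5,4,3,1] (faults so far: 8)
  FIFO total faults: 8
--- LRU ---
  step 0: ref 1 -> FAULT, frames=[1,-,-,-] (faults so far: 1)
  step 1: ref 3 -> FAULT, frames=[1,3,-,-] (faults so far: 2)
  step 2: ref 1 -> HIT, frames=[1,3,-,-] (faults so far: 2)
  step 3: ref 6 -> FAULT, frames=[1,3,6,-] (faults so far: 3)
  step 4: ref 6 -> HIT, frames=[1,3,6,-] (faults so far: 3)
  step 5: ref 6 -> HIT, frames=[1,3,6,-] (faults so far: 3)
  step 6: ref 1 -> HIT, frames=[1,3,6,-] (faults so far: 3)
  step 7: ref 2 -> FAULT, frames=[1,3,6,2] (faults so far: 4)
  step 8: ref 2 -> HIT, frames=[1,3,6,2] (faults so far: 4)
  step 9: ref 2 -> HIT, frames=[1,3,6,2] (faults so far: 4)
  step 10: ref 3 -> HIT, frames=[1,3,6,2] (faults so far: 4)
  step 11: ref 2 -> HIT, frames=[1,3,6,2] (faults so far: 4)
  step 12: ref 5 -> FAULT, evict 6, frames=[1,3,5,2] (faults so far: 5)
  step 13: ref 4 -> FAULT, evict 1, frames=[4,3,5,2] (faults so far: 6)
  step 14: ref 3 -> HIT, frames=[4,3,5,2] (faults so far: 6)
  step 15: ref 1 -> FAULT, evict 2, frames=[4,3,5,1] (faults so far: 7)
  LRU total faults: 7
--- Optimal ---
  step 0: ref 1 -> FAULT, frames=[1,-,-,-] (faults so far: 1)
  step 1: ref 3 -> FAULT, frames=[1,3,-,-] (faults so far: 2)
  step 2: ref 1 -> HIT, frames=[1,3,-,-] (faults so far: 2)
  step 3: ref 6 -> FAULT, frames=[1,3,6,-] (faults so far: 3)
  step 4: ref 6 -> HIT, frames=[1,3,6,-] (faults so far: 3)
  step 5: ref 6 -> HIT, frames=[1,3,6,-] (faults so far: 3)
  step 6: ref 1 -> HIT, frames=[1,3,6,-] (faults so far: 3)
  step 7: ref 2 -> FAULT, frames=[1,3,6,2] (faults so far: 4)
  step 8: ref 2 -> HIT, frames=[1,3,6,2] (faults so far: 4)
  step 9: ref 2 -> HIT, frames=[1,3,6,2] (faults so far: 4)
  step 10: ref 3 -> HIT, frames=[1,3,6,2] (faults so far: 4)
  step 11: ref 2 -> HIT, frames=[1,3,6,2] (faults so far: 4)
  step 12: ref 5 -> FAULT, evict 2, frames=[1,3,6,5] (faults so far: 5)
  step 13: ref 4 -> FAULT, evict 5, frames=[1,3,6,4] (faults so far: 6)
  step 14: ref 3 -> HIT, frames=[1,3,6,4] (faults so far: 6)
  step 15: ref 1 -> HIT, frames=[1,3,6,4] (faults so far: 6)
  Optimal total faults: 6

Answer: 8 7 6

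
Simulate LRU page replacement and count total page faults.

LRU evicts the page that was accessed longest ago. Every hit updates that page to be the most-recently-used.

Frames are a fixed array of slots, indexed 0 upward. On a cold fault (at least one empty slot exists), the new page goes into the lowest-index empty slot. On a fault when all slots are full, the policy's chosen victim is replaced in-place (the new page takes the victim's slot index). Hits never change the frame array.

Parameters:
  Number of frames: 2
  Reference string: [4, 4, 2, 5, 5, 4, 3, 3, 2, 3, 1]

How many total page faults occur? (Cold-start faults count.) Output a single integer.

Step 0: ref 4 → FAULT, frames=[4,-]
Step 1: ref 4 → HIT, frames=[4,-]
Step 2: ref 2 → FAULT, frames=[4,2]
Step 3: ref 5 → FAULT (evict 4), frames=[5,2]
Step 4: ref 5 → HIT, frames=[5,2]
Step 5: ref 4 → FAULT (evict 2), frames=[5,4]
Step 6: ref 3 → FAULT (evict 5), frames=[3,4]
Step 7: ref 3 → HIT, frames=[3,4]
Step 8: ref 2 → FAULT (evict 4), frames=[3,2]
Step 9: ref 3 → HIT, frames=[3,2]
Step 10: ref 1 → FAULT (evict 2), frames=[3,1]
Total faults: 7

Answer: 7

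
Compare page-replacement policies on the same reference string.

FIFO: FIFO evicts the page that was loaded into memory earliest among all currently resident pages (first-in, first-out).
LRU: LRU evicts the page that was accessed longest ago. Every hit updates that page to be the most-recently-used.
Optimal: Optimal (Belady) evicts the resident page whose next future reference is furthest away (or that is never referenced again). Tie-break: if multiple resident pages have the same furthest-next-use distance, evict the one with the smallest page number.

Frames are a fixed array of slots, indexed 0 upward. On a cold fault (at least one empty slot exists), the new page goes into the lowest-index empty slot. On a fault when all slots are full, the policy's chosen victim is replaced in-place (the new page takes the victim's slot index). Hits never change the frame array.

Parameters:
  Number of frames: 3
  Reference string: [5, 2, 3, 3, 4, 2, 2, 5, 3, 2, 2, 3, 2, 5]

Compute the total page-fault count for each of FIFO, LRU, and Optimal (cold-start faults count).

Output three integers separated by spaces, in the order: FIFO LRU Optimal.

--- FIFO ---
  step 0: ref 5 -> FAULT, frames=[5,-,-] (faults so far: 1)
  step 1: ref 2 -> FAULT, frames=[5,2,-] (faults so far: 2)
  step 2: ref 3 -> FAULT, frames=[5,2,3] (faults so far: 3)
  step 3: ref 3 -> HIT, frames=[5,2,3] (faults so far: 3)
  step 4: ref 4 -> FAULT, evict 5, frames=[4,2,3] (faults so far: 4)
  step 5: ref 2 -> HIT, frames=[4,2,3] (faults so far: 4)
  step 6: ref 2 -> HIT, frames=[4,2,3] (faults so far: 4)
  step 7: ref 5 -> FAULT, evict 2, frames=[4,5,3] (faults so far: 5)
  step 8: ref 3 -> HIT, frames=[4,5,3] (faults so far: 5)
  step 9: ref 2 -> FAULT, evict 3, frames=[4,5,2] (faults so far: 6)
  step 10: ref 2 -> HIT, frames=[4,5,2] (faults so far: 6)
  step 11: ref 3 -> FAULT, evict 4, frames=[3,5,2] (faults so far: 7)
  step 12: ref 2 -> HIT, frames=[3,5,2] (faults so far: 7)
  step 13: ref 5 -> HIT, frames=[3,5,2] (faults so far: 7)
  FIFO total faults: 7
--- LRU ---
  step 0: ref 5 -> FAULT, frames=[5,-,-] (faults so far: 1)
  step 1: ref 2 -> FAULT, frames=[5,2,-] (faults so far: 2)
  step 2: ref 3 -> FAULT, frames=[5,2,3] (faults so far: 3)
  step 3: ref 3 -> HIT, frames=[5,2,3] (faults so far: 3)
  step 4: ref 4 -> FAULT, evict 5, frames=[4,2,3] (faults so far: 4)
  step 5: ref 2 -> HIT, frames=[4,2,3] (faults so far: 4)
  step 6: ref 2 -> HIT, frames=[4,2,3] (faults so far: 4)
  step 7: ref 5 -> FAULT, evict 3, frames=[4,2,5] (faults so far: 5)
  step 8: ref 3 -> FAULT, evict 4, frames=[3,2,5] (faults so far: 6)
  step 9: ref 2 -> HIT, frames=[3,2,5] (faults so far: 6)
  step 10: ref 2 -> HIT, frames=[3,2,5] (faults so far: 6)
  step 11: ref 3 -> HIT, frames=[3,2,5] (faults so far: 6)
  step 12: ref 2 -> HIT, frames=[3,2,5] (faults so far: 6)
  step 13: ref 5 -> HIT, frames=[3,2,5] (faults so far: 6)
  LRU total faults: 6
--- Optimal ---
  step 0: ref 5 -> FAULT, frames=[5,-,-] (faults so far: 1)
  step 1: ref 2 -> FAULT, frames=[5,2,-] (faults so far: 2)
  step 2: ref 3 -> FAULT, frames=[5,2,3] (faults so far: 3)
  step 3: ref 3 -> HIT, frames=[5,2,3] (faults so far: 3)
  step 4: ref 4 -> FAULT, evict 3, frames=[5,2,4] (faults so far: 4)
  step 5: ref 2 -> HIT, frames=[5,2,4] (faults so far: 4)
  step 6: ref 2 -> HIT, frames=[5,2,4] (faults so far: 4)
  step 7: ref 5 -> HIT, frames=[5,2,4] (faults so far: 4)
  step 8: ref 3 -> FAULT, evict 4, frames=[5,2,3] (faults so far: 5)
  step 9: ref 2 -> HIT, frames=[5,2,3] (faults so far: 5)
  step 10: ref 2 -> HIT, frames=[5,2,3] (faults so far: 5)
  step 11: ref 3 -> HIT, frames=[5,2,3] (faults so far: 5)
  step 12: ref 2 -> HIT, frames=[5,2,3] (faults so far: 5)
  step 13: ref 5 -> HIT, frames=[5,2,3] (faults so far: 5)
  Optimal total faults: 5

Answer: 7 6 5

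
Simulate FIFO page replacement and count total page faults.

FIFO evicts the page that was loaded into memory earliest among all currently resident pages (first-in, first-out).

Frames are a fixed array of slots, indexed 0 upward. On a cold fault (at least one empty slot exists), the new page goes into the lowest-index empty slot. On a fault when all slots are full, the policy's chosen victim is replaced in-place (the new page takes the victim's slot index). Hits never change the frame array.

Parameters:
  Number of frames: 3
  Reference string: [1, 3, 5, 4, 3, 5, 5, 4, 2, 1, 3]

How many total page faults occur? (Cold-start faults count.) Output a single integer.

Step 0: ref 1 → FAULT, frames=[1,-,-]
Step 1: ref 3 → FAULT, frames=[1,3,-]
Step 2: ref 5 → FAULT, frames=[1,3,5]
Step 3: ref 4 → FAULT (evict 1), frames=[4,3,5]
Step 4: ref 3 → HIT, frames=[4,3,5]
Step 5: ref 5 → HIT, frames=[4,3,5]
Step 6: ref 5 → HIT, frames=[4,3,5]
Step 7: ref 4 → HIT, frames=[4,3,5]
Step 8: ref 2 → FAULT (evict 3), frames=[4,2,5]
Step 9: ref 1 → FAULT (evict 5), frames=[4,2,1]
Step 10: ref 3 → FAULT (evict 4), frames=[3,2,1]
Total faults: 7

Answer: 7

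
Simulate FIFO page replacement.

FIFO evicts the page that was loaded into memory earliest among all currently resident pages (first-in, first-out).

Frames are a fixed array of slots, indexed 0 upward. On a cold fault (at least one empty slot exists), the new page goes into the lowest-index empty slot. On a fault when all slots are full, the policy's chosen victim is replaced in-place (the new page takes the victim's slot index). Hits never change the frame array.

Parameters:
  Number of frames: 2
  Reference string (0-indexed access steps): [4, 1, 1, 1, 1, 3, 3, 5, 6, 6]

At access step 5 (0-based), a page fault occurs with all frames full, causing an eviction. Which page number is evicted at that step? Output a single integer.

Answer: 4

Derivation:
Step 0: ref 4 -> FAULT, frames=[4,-]
Step 1: ref 1 -> FAULT, frames=[4,1]
Step 2: ref 1 -> HIT, frames=[4,1]
Step 3: ref 1 -> HIT, frames=[4,1]
Step 4: ref 1 -> HIT, frames=[4,1]
Step 5: ref 3 -> FAULT, evict 4, frames=[3,1]
At step 5: evicted page 4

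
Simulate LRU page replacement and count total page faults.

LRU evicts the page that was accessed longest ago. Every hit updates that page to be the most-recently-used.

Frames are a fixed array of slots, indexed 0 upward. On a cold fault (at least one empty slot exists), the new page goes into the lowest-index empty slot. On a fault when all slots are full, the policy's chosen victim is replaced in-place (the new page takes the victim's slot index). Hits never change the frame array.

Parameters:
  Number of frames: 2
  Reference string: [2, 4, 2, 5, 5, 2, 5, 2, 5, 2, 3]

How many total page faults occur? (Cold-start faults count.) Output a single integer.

Step 0: ref 2 → FAULT, frames=[2,-]
Step 1: ref 4 → FAULT, frames=[2,4]
Step 2: ref 2 → HIT, frames=[2,4]
Step 3: ref 5 → FAULT (evict 4), frames=[2,5]
Step 4: ref 5 → HIT, frames=[2,5]
Step 5: ref 2 → HIT, frames=[2,5]
Step 6: ref 5 → HIT, frames=[2,5]
Step 7: ref 2 → HIT, frames=[2,5]
Step 8: ref 5 → HIT, frames=[2,5]
Step 9: ref 2 → HIT, frames=[2,5]
Step 10: ref 3 → FAULT (evict 5), frames=[2,3]
Total faults: 4

Answer: 4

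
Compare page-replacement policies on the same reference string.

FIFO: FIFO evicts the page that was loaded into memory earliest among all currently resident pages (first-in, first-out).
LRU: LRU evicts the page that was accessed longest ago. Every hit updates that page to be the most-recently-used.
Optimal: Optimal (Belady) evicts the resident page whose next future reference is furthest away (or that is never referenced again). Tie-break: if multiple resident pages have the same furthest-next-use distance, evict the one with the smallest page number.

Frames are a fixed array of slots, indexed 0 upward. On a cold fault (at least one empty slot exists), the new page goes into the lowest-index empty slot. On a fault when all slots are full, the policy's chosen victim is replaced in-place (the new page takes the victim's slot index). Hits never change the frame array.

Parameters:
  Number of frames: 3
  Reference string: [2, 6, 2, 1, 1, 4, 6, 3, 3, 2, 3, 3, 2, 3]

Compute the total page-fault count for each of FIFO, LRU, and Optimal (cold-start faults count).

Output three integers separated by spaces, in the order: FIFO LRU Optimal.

--- FIFO ---
  step 0: ref 2 -> FAULT, frames=[2,-,-] (faults so far: 1)
  step 1: ref 6 -> FAULT, frames=[2,6,-] (faults so far: 2)
  step 2: ref 2 -> HIT, frames=[2,6,-] (faults so far: 2)
  step 3: ref 1 -> FAULT, frames=[2,6,1] (faults so far: 3)
  step 4: ref 1 -> HIT, frames=[2,6,1] (faults so far: 3)
  step 5: ref 4 -> FAULT, evict 2, frames=[4,6,1] (faults so far: 4)
  step 6: ref 6 -> HIT, frames=[4,6,1] (faults so far: 4)
  step 7: ref 3 -> FAULT, evict 6, frames=[4,3,1] (faults so far: 5)
  step 8: ref 3 -> HIT, frames=[4,3,1] (faults so far: 5)
  step 9: ref 2 -> FAULT, evict 1, frames=[4,3,2] (faults so far: 6)
  step 10: ref 3 -> HIT, frames=[4,3,2] (faults so far: 6)
  step 11: ref 3 -> HIT, frames=[4,3,2] (faults so far: 6)
  step 12: ref 2 -> HIT, frames=[4,3,2] (faults so far: 6)
  step 13: ref 3 -> HIT, frames=[4,3,2] (faults so far: 6)
  FIFO total faults: 6
--- LRU ---
  step 0: ref 2 -> FAULT, frames=[2,-,-] (faults so far: 1)
  step 1: ref 6 -> FAULT, frames=[2,6,-] (faults so far: 2)
  step 2: ref 2 -> HIT, frames=[2,6,-] (faults so far: 2)
  step 3: ref 1 -> FAULT, frames=[2,6,1] (faults so far: 3)
  step 4: ref 1 -> HIT, frames=[2,6,1] (faults so far: 3)
  step 5: ref 4 -> FAULT, evict 6, frames=[2,4,1] (faults so far: 4)
  step 6: ref 6 -> FAULT, evict 2, frames=[6,4,1] (faults so far: 5)
  step 7: ref 3 -> FAULT, evict 1, frames=[6,4,3] (faults so far: 6)
  step 8: ref 3 -> HIT, frames=[6,4,3] (faults so far: 6)
  step 9: ref 2 -> FAULT, evict 4, frames=[6,2,3] (faults so far: 7)
  step 10: ref 3 -> HIT, frames=[6,2,3] (faults so far: 7)
  step 11: ref 3 -> HIT, frames=[6,2,3] (faults so far: 7)
  step 12: ref 2 -> HIT, frames=[6,2,3] (faults so far: 7)
  step 13: ref 3 -> HIT, frames=[6,2,3] (faults so far: 7)
  LRU total faults: 7
--- Optimal ---
  step 0: ref 2 -> FAULT, frames=[2,-,-] (faults so far: 1)
  step 1: ref 6 -> FAULT, frames=[2,6,-] (faults so far: 2)
  step 2: ref 2 -> HIT, frames=[2,6,-] (faults so far: 2)
  step 3: ref 1 -> FAULT, frames=[2,6,1] (faults so far: 3)
  step 4: ref 1 -> HIT, frames=[2,6,1] (faults so far: 3)
  step 5: ref 4 -> FAULT, evict 1, frames=[2,6,4] (faults so far: 4)
  step 6: ref 6 -> HIT, frames=[2,6,4] (faults so far: 4)
  step 7: ref 3 -> FAULT, evict 4, frames=[2,6,3] (faults so far: 5)
  step 8: ref 3 -> HIT, frames=[2,6,3] (faults so far: 5)
  step 9: ref 2 -> HIT, frames=[2,6,3] (faults so far: 5)
  step 10: ref 3 -> HIT, frames=[2,6,3] (faults so far: 5)
  step 11: ref 3 -> HIT, frames=[2,6,3] (faults so far: 5)
  step 12: ref 2 -> HIT, frames=[2,6,3] (faults so far: 5)
  step 13: ref 3 -> HIT, frames=[2,6,3] (faults so far: 5)
  Optimal total faults: 5

Answer: 6 7 5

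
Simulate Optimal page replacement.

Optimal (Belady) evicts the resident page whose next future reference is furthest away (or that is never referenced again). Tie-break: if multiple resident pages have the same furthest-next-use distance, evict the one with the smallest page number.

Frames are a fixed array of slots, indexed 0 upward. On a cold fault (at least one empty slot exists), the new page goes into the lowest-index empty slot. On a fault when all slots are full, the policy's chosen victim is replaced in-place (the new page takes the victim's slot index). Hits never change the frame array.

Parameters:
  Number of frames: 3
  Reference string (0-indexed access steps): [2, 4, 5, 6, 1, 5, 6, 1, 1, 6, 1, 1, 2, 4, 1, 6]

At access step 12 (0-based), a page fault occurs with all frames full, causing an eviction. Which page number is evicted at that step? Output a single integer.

Step 0: ref 2 -> FAULT, frames=[2,-,-]
Step 1: ref 4 -> FAULT, frames=[2,4,-]
Step 2: ref 5 -> FAULT, frames=[2,4,5]
Step 3: ref 6 -> FAULT, evict 4, frames=[2,6,5]
Step 4: ref 1 -> FAULT, evict 2, frames=[1,6,5]
Step 5: ref 5 -> HIT, frames=[1,6,5]
Step 6: ref 6 -> HIT, frames=[1,6,5]
Step 7: ref 1 -> HIT, frames=[1,6,5]
Step 8: ref 1 -> HIT, frames=[1,6,5]
Step 9: ref 6 -> HIT, frames=[1,6,5]
Step 10: ref 1 -> HIT, frames=[1,6,5]
Step 11: ref 1 -> HIT, frames=[1,6,5]
Step 12: ref 2 -> FAULT, evict 5, frames=[1,6,2]
At step 12: evicted page 5

Answer: 5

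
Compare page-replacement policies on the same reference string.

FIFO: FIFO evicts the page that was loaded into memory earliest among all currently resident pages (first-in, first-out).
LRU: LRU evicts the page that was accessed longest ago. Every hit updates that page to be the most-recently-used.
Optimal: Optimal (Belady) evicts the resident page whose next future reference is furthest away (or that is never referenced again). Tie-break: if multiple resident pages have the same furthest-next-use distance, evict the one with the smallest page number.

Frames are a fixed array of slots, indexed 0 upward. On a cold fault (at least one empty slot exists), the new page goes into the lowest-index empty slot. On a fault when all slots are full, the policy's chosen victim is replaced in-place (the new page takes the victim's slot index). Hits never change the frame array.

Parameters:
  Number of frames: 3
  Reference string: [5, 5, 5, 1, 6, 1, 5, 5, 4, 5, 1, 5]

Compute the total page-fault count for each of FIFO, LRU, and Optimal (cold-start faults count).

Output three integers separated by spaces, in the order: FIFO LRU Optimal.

Answer: 6 4 4

Derivation:
--- FIFO ---
  step 0: ref 5 -> FAULT, frames=[5,-,-] (faults so far: 1)
  step 1: ref 5 -> HIT, frames=[5,-,-] (faults so far: 1)
  step 2: ref 5 -> HIT, frames=[5,-,-] (faults so far: 1)
  step 3: ref 1 -> FAULT, frames=[5,1,-] (faults so far: 2)
  step 4: ref 6 -> FAULT, frames=[5,1,6] (faults so far: 3)
  step 5: ref 1 -> HIT, frames=[5,1,6] (faults so far: 3)
  step 6: ref 5 -> HIT, frames=[5,1,6] (faults so far: 3)
  step 7: ref 5 -> HIT, frames=[5,1,6] (faults so far: 3)
  step 8: ref 4 -> FAULT, evict 5, frames=[4,1,6] (faults so far: 4)
  step 9: ref 5 -> FAULT, evict 1, frames=[4,5,6] (faults so far: 5)
  step 10: ref 1 -> FAULT, evict 6, frames=[4,5,1] (faults so far: 6)
  step 11: ref 5 -> HIT, frames=[4,5,1] (faults so far: 6)
  FIFO total faults: 6
--- LRU ---
  step 0: ref 5 -> FAULT, frames=[5,-,-] (faults so far: 1)
  step 1: ref 5 -> HIT, frames=[5,-,-] (faults so far: 1)
  step 2: ref 5 -> HIT, frames=[5,-,-] (faults so far: 1)
  step 3: ref 1 -> FAULT, frames=[5,1,-] (faults so far: 2)
  step 4: ref 6 -> FAULT, frames=[5,1,6] (faults so far: 3)
  step 5: ref 1 -> HIT, frames=[5,1,6] (faults so far: 3)
  step 6: ref 5 -> HIT, frames=[5,1,6] (faults so far: 3)
  step 7: ref 5 -> HIT, frames=[5,1,6] (faults so far: 3)
  step 8: ref 4 -> FAULT, evict 6, frames=[5,1,4] (faults so far: 4)
  step 9: ref 5 -> HIT, frames=[5,1,4] (faults so far: 4)
  step 10: ref 1 -> HIT, frames=[5,1,4] (faults so far: 4)
  step 11: ref 5 -> HIT, frames=[5,1,4] (faults so far: 4)
  LRU total faults: 4
--- Optimal ---
  step 0: ref 5 -> FAULT, frames=[5,-,-] (faults so far: 1)
  step 1: ref 5 -> HIT, frames=[5,-,-] (faults so far: 1)
  step 2: ref 5 -> HIT, frames=[5,-,-] (faults so far: 1)
  step 3: ref 1 -> FAULT, frames=[5,1,-] (faults so far: 2)
  step 4: ref 6 -> FAULT, frames=[5,1,6] (faults so far: 3)
  step 5: ref 1 -> HIT, frames=[5,1,6] (faults so far: 3)
  step 6: ref 5 -> HIT, frames=[5,1,6] (faults so far: 3)
  step 7: ref 5 -> HIT, frames=[5,1,6] (faults so far: 3)
  step 8: ref 4 -> FAULT, evict 6, frames=[5,1,4] (faults so far: 4)
  step 9: ref 5 -> HIT, frames=[5,1,4] (faults so far: 4)
  step 10: ref 1 -> HIT, frames=[5,1,4] (faults so far: 4)
  step 11: ref 5 -> HIT, frames=[5,1,4] (faults so far: 4)
  Optimal total faults: 4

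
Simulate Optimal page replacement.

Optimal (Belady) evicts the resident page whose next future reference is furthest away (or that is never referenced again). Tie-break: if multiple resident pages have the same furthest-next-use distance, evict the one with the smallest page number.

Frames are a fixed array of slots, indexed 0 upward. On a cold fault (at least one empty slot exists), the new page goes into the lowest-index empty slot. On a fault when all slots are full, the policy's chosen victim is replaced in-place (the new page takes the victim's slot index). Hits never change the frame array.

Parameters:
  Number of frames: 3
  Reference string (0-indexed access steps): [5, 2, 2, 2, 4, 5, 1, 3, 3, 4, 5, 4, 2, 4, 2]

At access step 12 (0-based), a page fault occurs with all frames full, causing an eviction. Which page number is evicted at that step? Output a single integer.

Step 0: ref 5 -> FAULT, frames=[5,-,-]
Step 1: ref 2 -> FAULT, frames=[5,2,-]
Step 2: ref 2 -> HIT, frames=[5,2,-]
Step 3: ref 2 -> HIT, frames=[5,2,-]
Step 4: ref 4 -> FAULT, frames=[5,2,4]
Step 5: ref 5 -> HIT, frames=[5,2,4]
Step 6: ref 1 -> FAULT, evict 2, frames=[5,1,4]
Step 7: ref 3 -> FAULT, evict 1, frames=[5,3,4]
Step 8: ref 3 -> HIT, frames=[5,3,4]
Step 9: ref 4 -> HIT, frames=[5,3,4]
Step 10: ref 5 -> HIT, frames=[5,3,4]
Step 11: ref 4 -> HIT, frames=[5,3,4]
Step 12: ref 2 -> FAULT, evict 3, frames=[5,2,4]
At step 12: evicted page 3

Answer: 3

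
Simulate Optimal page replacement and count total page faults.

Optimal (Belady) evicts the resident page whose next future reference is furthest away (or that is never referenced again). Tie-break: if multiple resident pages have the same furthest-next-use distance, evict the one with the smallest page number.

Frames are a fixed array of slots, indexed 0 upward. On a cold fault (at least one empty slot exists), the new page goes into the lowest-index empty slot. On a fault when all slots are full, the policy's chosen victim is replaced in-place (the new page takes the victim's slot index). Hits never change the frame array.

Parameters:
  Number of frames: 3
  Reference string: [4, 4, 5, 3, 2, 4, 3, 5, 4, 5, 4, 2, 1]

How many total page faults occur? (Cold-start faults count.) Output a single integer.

Step 0: ref 4 → FAULT, frames=[4,-,-]
Step 1: ref 4 → HIT, frames=[4,-,-]
Step 2: ref 5 → FAULT, frames=[4,5,-]
Step 3: ref 3 → FAULT, frames=[4,5,3]
Step 4: ref 2 → FAULT (evict 5), frames=[4,2,3]
Step 5: ref 4 → HIT, frames=[4,2,3]
Step 6: ref 3 → HIT, frames=[4,2,3]
Step 7: ref 5 → FAULT (evict 3), frames=[4,2,5]
Step 8: ref 4 → HIT, frames=[4,2,5]
Step 9: ref 5 → HIT, frames=[4,2,5]
Step 10: ref 4 → HIT, frames=[4,2,5]
Step 11: ref 2 → HIT, frames=[4,2,5]
Step 12: ref 1 → FAULT (evict 2), frames=[4,1,5]
Total faults: 6

Answer: 6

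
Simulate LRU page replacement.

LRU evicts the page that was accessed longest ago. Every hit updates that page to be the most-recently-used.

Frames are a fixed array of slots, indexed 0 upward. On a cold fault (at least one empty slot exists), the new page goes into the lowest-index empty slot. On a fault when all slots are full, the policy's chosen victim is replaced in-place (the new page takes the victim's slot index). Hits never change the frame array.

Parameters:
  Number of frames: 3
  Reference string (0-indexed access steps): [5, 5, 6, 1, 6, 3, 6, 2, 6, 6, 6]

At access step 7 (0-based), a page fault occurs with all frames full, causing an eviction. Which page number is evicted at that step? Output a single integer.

Step 0: ref 5 -> FAULT, frames=[5,-,-]
Step 1: ref 5 -> HIT, frames=[5,-,-]
Step 2: ref 6 -> FAULT, frames=[5,6,-]
Step 3: ref 1 -> FAULT, frames=[5,6,1]
Step 4: ref 6 -> HIT, frames=[5,6,1]
Step 5: ref 3 -> FAULT, evict 5, frames=[3,6,1]
Step 6: ref 6 -> HIT, frames=[3,6,1]
Step 7: ref 2 -> FAULT, evict 1, frames=[3,6,2]
At step 7: evicted page 1

Answer: 1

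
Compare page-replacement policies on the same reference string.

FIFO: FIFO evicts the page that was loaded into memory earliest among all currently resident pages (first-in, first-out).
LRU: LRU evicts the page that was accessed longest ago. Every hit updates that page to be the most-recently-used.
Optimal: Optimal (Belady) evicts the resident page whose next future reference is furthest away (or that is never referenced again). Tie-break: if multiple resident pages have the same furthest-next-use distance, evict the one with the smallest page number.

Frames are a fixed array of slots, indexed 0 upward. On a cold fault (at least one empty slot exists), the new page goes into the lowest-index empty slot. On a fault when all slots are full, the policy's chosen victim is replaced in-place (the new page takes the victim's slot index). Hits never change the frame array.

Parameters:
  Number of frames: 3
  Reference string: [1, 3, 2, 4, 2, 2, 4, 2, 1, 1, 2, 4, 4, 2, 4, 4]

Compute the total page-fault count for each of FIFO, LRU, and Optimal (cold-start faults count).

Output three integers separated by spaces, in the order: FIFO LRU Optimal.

--- FIFO ---
  step 0: ref 1 -> FAULT, frames=[1,-,-] (faults so far: 1)
  step 1: ref 3 -> FAULT, frames=[1,3,-] (faults so far: 2)
  step 2: ref 2 -> FAULT, frames=[1,3,2] (faults so far: 3)
  step 3: ref 4 -> FAULT, evict 1, frames=[4,3,2] (faults so far: 4)
  step 4: ref 2 -> HIT, frames=[4,3,2] (faults so far: 4)
  step 5: ref 2 -> HIT, frames=[4,3,2] (faults so far: 4)
  step 6: ref 4 -> HIT, frames=[4,3,2] (faults so far: 4)
  step 7: ref 2 -> HIT, frames=[4,3,2] (faults so far: 4)
  step 8: ref 1 -> FAULT, evict 3, frames=[4,1,2] (faults so far: 5)
  step 9: ref 1 -> HIT, frames=[4,1,2] (faults so far: 5)
  step 10: ref 2 -> HIT, frames=[4,1,2] (faults so far: 5)
  step 11: ref 4 -> HIT, frames=[4,1,2] (faults so far: 5)
  step 12: ref 4 -> HIT, frames=[4,1,2] (faults so far: 5)
  step 13: ref 2 -> HIT, frames=[4,1,2] (faults so far: 5)
  step 14: ref 4 -> HIT, frames=[4,1,2] (faults so far: 5)
  step 15: ref 4 -> HIT, frames=[4,1,2] (faults so far: 5)
  FIFO total faults: 5
--- LRU ---
  step 0: ref 1 -> FAULT, frames=[1,-,-] (faults so far: 1)
  step 1: ref 3 -> FAULT, frames=[1,3,-] (faults so far: 2)
  step 2: ref 2 -> FAULT, frames=[1,3,2] (faults so far: 3)
  step 3: ref 4 -> FAULT, evict 1, frames=[4,3,2] (faults so far: 4)
  step 4: ref 2 -> HIT, frames=[4,3,2] (faults so far: 4)
  step 5: ref 2 -> HIT, frames=[4,3,2] (faults so far: 4)
  step 6: ref 4 -> HIT, frames=[4,3,2] (faults so far: 4)
  step 7: ref 2 -> HIT, frames=[4,3,2] (faults so far: 4)
  step 8: ref 1 -> FAULT, evict 3, frames=[4,1,2] (faults so far: 5)
  step 9: ref 1 -> HIT, frames=[4,1,2] (faults so far: 5)
  step 10: ref 2 -> HIT, frames=[4,1,2] (faults so far: 5)
  step 11: ref 4 -> HIT, frames=[4,1,2] (faults so far: 5)
  step 12: ref 4 -> HIT, frames=[4,1,2] (faults so far: 5)
  step 13: ref 2 -> HIT, frames=[4,1,2] (faults so far: 5)
  step 14: ref 4 -> HIT, frames=[4,1,2] (faults so far: 5)
  step 15: ref 4 -> HIT, frames=[4,1,2] (faults so far: 5)
  LRU total faults: 5
--- Optimal ---
  step 0: ref 1 -> FAULT, frames=[1,-,-] (faults so far: 1)
  step 1: ref 3 -> FAULT, frames=[1,3,-] (faults so far: 2)
  step 2: ref 2 -> FAULT, frames=[1,3,2] (faults so far: 3)
  step 3: ref 4 -> FAULT, evict 3, frames=[1,4,2] (faults so far: 4)
  step 4: ref 2 -> HIT, frames=[1,4,2] (faults so far: 4)
  step 5: ref 2 -> HIT, frames=[1,4,2] (faults so far: 4)
  step 6: ref 4 -> HIT, frames=[1,4,2] (faults so far: 4)
  step 7: ref 2 -> HIT, frames=[1,4,2] (faults so far: 4)
  step 8: ref 1 -> HIT, frames=[1,4,2] (faults so far: 4)
  step 9: ref 1 -> HIT, frames=[1,4,2] (faults so far: 4)
  step 10: ref 2 -> HIT, frames=[1,4,2] (faults so far: 4)
  step 11: ref 4 -> HIT, frames=[1,4,2] (faults so far: 4)
  step 12: ref 4 -> HIT, frames=[1,4,2] (faults so far: 4)
  step 13: ref 2 -> HIT, frames=[1,4,2] (faults so far: 4)
  step 14: ref 4 -> HIT, frames=[1,4,2] (faults so far: 4)
  step 15: ref 4 -> HIT, frames=[1,4,2] (faults so far: 4)
  Optimal total faults: 4

Answer: 5 5 4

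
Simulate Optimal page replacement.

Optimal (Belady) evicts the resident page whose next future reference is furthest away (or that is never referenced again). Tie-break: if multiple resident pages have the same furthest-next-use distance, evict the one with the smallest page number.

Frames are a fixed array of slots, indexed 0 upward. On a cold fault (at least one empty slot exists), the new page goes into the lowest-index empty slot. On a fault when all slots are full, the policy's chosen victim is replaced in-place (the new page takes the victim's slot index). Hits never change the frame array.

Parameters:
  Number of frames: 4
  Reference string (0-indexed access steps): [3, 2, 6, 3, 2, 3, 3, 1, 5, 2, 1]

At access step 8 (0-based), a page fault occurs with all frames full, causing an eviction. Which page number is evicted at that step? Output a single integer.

Step 0: ref 3 -> FAULT, frames=[3,-,-,-]
Step 1: ref 2 -> FAULT, frames=[3,2,-,-]
Step 2: ref 6 -> FAULT, frames=[3,2,6,-]
Step 3: ref 3 -> HIT, frames=[3,2,6,-]
Step 4: ref 2 -> HIT, frames=[3,2,6,-]
Step 5: ref 3 -> HIT, frames=[3,2,6,-]
Step 6: ref 3 -> HIT, frames=[3,2,6,-]
Step 7: ref 1 -> FAULT, frames=[3,2,6,1]
Step 8: ref 5 -> FAULT, evict 3, frames=[5,2,6,1]
At step 8: evicted page 3

Answer: 3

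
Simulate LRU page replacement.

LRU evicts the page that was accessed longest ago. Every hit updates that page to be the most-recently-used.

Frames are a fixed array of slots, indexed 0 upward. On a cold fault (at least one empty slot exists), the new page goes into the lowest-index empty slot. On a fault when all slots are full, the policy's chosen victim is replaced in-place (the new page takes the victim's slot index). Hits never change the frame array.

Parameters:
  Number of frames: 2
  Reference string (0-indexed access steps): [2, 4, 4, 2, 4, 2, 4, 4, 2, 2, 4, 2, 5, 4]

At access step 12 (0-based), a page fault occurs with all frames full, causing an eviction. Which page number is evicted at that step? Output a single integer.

Answer: 4

Derivation:
Step 0: ref 2 -> FAULT, frames=[2,-]
Step 1: ref 4 -> FAULT, frames=[2,4]
Step 2: ref 4 -> HIT, frames=[2,4]
Step 3: ref 2 -> HIT, frames=[2,4]
Step 4: ref 4 -> HIT, frames=[2,4]
Step 5: ref 2 -> HIT, frames=[2,4]
Step 6: ref 4 -> HIT, frames=[2,4]
Step 7: ref 4 -> HIT, frames=[2,4]
Step 8: ref 2 -> HIT, frames=[2,4]
Step 9: ref 2 -> HIT, frames=[2,4]
Step 10: ref 4 -> HIT, frames=[2,4]
Step 11: ref 2 -> HIT, frames=[2,4]
Step 12: ref 5 -> FAULT, evict 4, frames=[2,5]
At step 12: evicted page 4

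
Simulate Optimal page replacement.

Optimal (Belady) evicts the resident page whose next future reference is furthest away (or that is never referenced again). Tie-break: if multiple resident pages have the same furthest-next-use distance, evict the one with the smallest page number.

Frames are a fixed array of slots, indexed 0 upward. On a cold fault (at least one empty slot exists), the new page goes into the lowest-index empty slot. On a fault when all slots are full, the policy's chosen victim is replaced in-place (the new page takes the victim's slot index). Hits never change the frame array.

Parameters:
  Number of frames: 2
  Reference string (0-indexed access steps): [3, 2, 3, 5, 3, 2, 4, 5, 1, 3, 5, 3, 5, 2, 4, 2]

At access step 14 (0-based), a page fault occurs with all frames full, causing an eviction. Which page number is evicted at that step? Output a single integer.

Answer: 5

Derivation:
Step 0: ref 3 -> FAULT, frames=[3,-]
Step 1: ref 2 -> FAULT, frames=[3,2]
Step 2: ref 3 -> HIT, frames=[3,2]
Step 3: ref 5 -> FAULT, evict 2, frames=[3,5]
Step 4: ref 3 -> HIT, frames=[3,5]
Step 5: ref 2 -> FAULT, evict 3, frames=[2,5]
Step 6: ref 4 -> FAULT, evict 2, frames=[4,5]
Step 7: ref 5 -> HIT, frames=[4,5]
Step 8: ref 1 -> FAULT, evict 4, frames=[1,5]
Step 9: ref 3 -> FAULT, evict 1, frames=[3,5]
Step 10: ref 5 -> HIT, frames=[3,5]
Step 11: ref 3 -> HIT, frames=[3,5]
Step 12: ref 5 -> HIT, frames=[3,5]
Step 13: ref 2 -> FAULT, evict 3, frames=[2,5]
Step 14: ref 4 -> FAULT, evict 5, frames=[2,4]
At step 14: evicted page 5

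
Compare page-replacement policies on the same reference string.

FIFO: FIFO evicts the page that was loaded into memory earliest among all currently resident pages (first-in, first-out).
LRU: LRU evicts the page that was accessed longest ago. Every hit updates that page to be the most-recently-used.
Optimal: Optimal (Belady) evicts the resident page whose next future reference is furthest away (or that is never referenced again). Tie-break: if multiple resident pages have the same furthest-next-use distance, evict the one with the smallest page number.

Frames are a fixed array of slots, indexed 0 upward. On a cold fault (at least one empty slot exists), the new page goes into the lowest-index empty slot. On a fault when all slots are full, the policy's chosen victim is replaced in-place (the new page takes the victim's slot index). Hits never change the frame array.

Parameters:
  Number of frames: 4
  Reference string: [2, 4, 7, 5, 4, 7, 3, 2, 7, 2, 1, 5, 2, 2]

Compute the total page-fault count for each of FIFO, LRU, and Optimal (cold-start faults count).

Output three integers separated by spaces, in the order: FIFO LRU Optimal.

Answer: 7 8 6

Derivation:
--- FIFO ---
  step 0: ref 2 -> FAULT, frames=[2,-,-,-] (faults so far: 1)
  step 1: ref 4 -> FAULT, frames=[2,4,-,-] (faults so far: 2)
  step 2: ref 7 -> FAULT, frames=[2,4,7,-] (faults so far: 3)
  step 3: ref 5 -> FAULT, frames=[2,4,7,5] (faults so far: 4)
  step 4: ref 4 -> HIT, frames=[2,4,7,5] (faults so far: 4)
  step 5: ref 7 -> HIT, frames=[2,4,7,5] (faults so far: 4)
  step 6: ref 3 -> FAULT, evict 2, frames=[3,4,7,5] (faults so far: 5)
  step 7: ref 2 -> FAULT, evict 4, frames=[3,2,7,5] (faults so far: 6)
  step 8: ref 7 -> HIT, frames=[3,2,7,5] (faults so far: 6)
  step 9: ref 2 -> HIT, frames=[3,2,7,5] (faults so far: 6)
  step 10: ref 1 -> FAULT, evict 7, frames=[3,2,1,5] (faults so far: 7)
  step 11: ref 5 -> HIT, frames=[3,2,1,5] (faults so far: 7)
  step 12: ref 2 -> HIT, frames=[3,2,1,5] (faults so far: 7)
  step 13: ref 2 -> HIT, frames=[3,2,1,5] (faults so far: 7)
  FIFO total faults: 7
--- LRU ---
  step 0: ref 2 -> FAULT, frames=[2,-,-,-] (faults so far: 1)
  step 1: ref 4 -> FAULT, frames=[2,4,-,-] (faults so far: 2)
  step 2: ref 7 -> FAULT, frames=[2,4,7,-] (faults so far: 3)
  step 3: ref 5 -> FAULT, frames=[2,4,7,5] (faults so far: 4)
  step 4: ref 4 -> HIT, frames=[2,4,7,5] (faults so far: 4)
  step 5: ref 7 -> HIT, frames=[2,4,7,5] (faults so far: 4)
  step 6: ref 3 -> FAULT, evict 2, frames=[3,4,7,5] (faults so far: 5)
  step 7: ref 2 -> FAULT, evict 5, frames=[3,4,7,2] (faults so far: 6)
  step 8: ref 7 -> HIT, frames=[3,4,7,2] (faults so far: 6)
  step 9: ref 2 -> HIT, frames=[3,4,7,2] (faults so far: 6)
  step 10: ref 1 -> FAULT, evict 4, frames=[3,1,7,2] (faults so far: 7)
  step 11: ref 5 -> FAULT, evict 3, frames=[5,1,7,2] (faults so far: 8)
  step 12: ref 2 -> HIT, frames=[5,1,7,2] (faults so far: 8)
  step 13: ref 2 -> HIT, frames=[5,1,7,2] (faults so far: 8)
  LRU total faults: 8
--- Optimal ---
  step 0: ref 2 -> FAULT, frames=[2,-,-,-] (faults so far: 1)
  step 1: ref 4 -> FAULT, frames=[2,4,-,-] (faults so far: 2)
  step 2: ref 7 -> FAULT, frames=[2,4,7,-] (faults so far: 3)
  step 3: ref 5 -> FAULT, frames=[2,4,7,5] (faults so far: 4)
  step 4: ref 4 -> HIT, frames=[2,4,7,5] (faults so far: 4)
  step 5: ref 7 -> HIT, frames=[2,4,7,5] (faults so far: 4)
  step 6: ref 3 -> FAULT, evict 4, frames=[2,3,7,5] (faults so far: 5)
  step 7: ref 2 -> HIT, frames=[2,3,7,5] (faults so far: 5)
  step 8: ref 7 -> HIT, frames=[2,3,7,5] (faults so far: 5)
  step 9: ref 2 -> HIT, frames=[2,3,7,5] (faults so far: 5)
  step 10: ref 1 -> FAULT, evict 3, frames=[2,1,7,5] (faults so far: 6)
  step 11: ref 5 -> HIT, frames=[2,1,7,5] (faults so far: 6)
  step 12: ref 2 -> HIT, frames=[2,1,7,5] (faults so far: 6)
  step 13: ref 2 -> HIT, frames=[2,1,7,5] (faults so far: 6)
  Optimal total faults: 6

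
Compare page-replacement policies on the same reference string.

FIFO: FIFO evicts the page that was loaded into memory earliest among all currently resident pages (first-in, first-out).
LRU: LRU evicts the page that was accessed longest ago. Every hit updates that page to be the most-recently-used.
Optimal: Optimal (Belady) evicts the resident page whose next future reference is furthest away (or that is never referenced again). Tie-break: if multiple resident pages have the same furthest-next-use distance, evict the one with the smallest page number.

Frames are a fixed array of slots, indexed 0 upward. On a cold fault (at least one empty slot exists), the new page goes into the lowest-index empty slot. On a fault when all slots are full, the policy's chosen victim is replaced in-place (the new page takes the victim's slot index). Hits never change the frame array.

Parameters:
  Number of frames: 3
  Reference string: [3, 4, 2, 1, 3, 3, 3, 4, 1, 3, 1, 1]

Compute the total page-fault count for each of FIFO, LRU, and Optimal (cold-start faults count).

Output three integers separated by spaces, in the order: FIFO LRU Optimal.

--- FIFO ---
  step 0: ref 3 -> FAULT, frames=[3,-,-] (faults so far: 1)
  step 1: ref 4 -> FAULT, frames=[3,4,-] (faults so far: 2)
  step 2: ref 2 -> FAULT, frames=[3,4,2] (faults so far: 3)
  step 3: ref 1 -> FAULT, evict 3, frames=[1,4,2] (faults so far: 4)
  step 4: ref 3 -> FAULT, evict 4, frames=[1,3,2] (faults so far: 5)
  step 5: ref 3 -> HIT, frames=[1,3,2] (faults so far: 5)
  step 6: ref 3 -> HIT, frames=[1,3,2] (faults so far: 5)
  step 7: ref 4 -> FAULT, evict 2, frames=[1,3,4] (faults so far: 6)
  step 8: ref 1 -> HIT, frames=[1,3,4] (faults so far: 6)
  step 9: ref 3 -> HIT, frames=[1,3,4] (faults so far: 6)
  step 10: ref 1 -> HIT, frames=[1,3,4] (faults so far: 6)
  step 11: ref 1 -> HIT, frames=[1,3,4] (faults so far: 6)
  FIFO total faults: 6
--- LRU ---
  step 0: ref 3 -> FAULT, frames=[3,-,-] (faults so far: 1)
  step 1: ref 4 -> FAULT, frames=[3,4,-] (faults so far: 2)
  step 2: ref 2 -> FAULT, frames=[3,4,2] (faults so far: 3)
  step 3: ref 1 -> FAULT, evict 3, frames=[1,4,2] (faults so far: 4)
  step 4: ref 3 -> FAULT, evict 4, frames=[1,3,2] (faults so far: 5)
  step 5: ref 3 -> HIT, frames=[1,3,2] (faults so far: 5)
  step 6: ref 3 -> HIT, frames=[1,3,2] (faults so far: 5)
  step 7: ref 4 -> FAULT, evict 2, frames=[1,3,4] (faults so far: 6)
  step 8: ref 1 -> HIT, frames=[1,3,4] (faults so far: 6)
  step 9: ref 3 -> HIT, frames=[1,3,4] (faults so far: 6)
  step 10: ref 1 -> HIT, frames=[1,3,4] (faults so far: 6)
  step 11: ref 1 -> HIT, frames=[1,3,4] (faults so far: 6)
  LRU total faults: 6
--- Optimal ---
  step 0: ref 3 -> FAULT, frames=[3,-,-] (faults so far: 1)
  step 1: ref 4 -> FAULT, frames=[3,4,-] (faults so far: 2)
  step 2: ref 2 -> FAULT, frames=[3,4,2] (faults so far: 3)
  step 3: ref 1 -> FAULT, evict 2, frames=[3,4,1] (faults so far: 4)
  step 4: ref 3 -> HIT, frames=[3,4,1] (faults so far: 4)
  step 5: ref 3 -> HIT, frames=[3,4,1] (faults so far: 4)
  step 6: ref 3 -> HIT, frames=[3,4,1] (faults so far: 4)
  step 7: ref 4 -> HIT, frames=[3,4,1] (faults so far: 4)
  step 8: ref 1 -> HIT, frames=[3,4,1] (faults so far: 4)
  step 9: ref 3 -> HIT, frames=[3,4,1] (faults so far: 4)
  step 10: ref 1 -> HIT, frames=[3,4,1] (faults so far: 4)
  step 11: ref 1 -> HIT, frames=[3,4,1] (faults so far: 4)
  Optimal total faults: 4

Answer: 6 6 4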